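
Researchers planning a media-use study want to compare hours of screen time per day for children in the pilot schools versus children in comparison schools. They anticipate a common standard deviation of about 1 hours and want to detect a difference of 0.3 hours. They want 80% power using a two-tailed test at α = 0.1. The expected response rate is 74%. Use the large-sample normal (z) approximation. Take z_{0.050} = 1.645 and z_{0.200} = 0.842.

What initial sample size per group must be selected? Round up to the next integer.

n = (z_{α/2} + z_β)² · (σ₁² + σ₂²) / δ²
  = (1.645 + 0.842)² · (2·1² = 2) / 0.3²
  = 6.1852 · 2 / 0.09
  = 137.45
Adjust for 74% response: 137.45 / 0.74 = 185.74.
Round up → n = 186 per group.

n = 186 per group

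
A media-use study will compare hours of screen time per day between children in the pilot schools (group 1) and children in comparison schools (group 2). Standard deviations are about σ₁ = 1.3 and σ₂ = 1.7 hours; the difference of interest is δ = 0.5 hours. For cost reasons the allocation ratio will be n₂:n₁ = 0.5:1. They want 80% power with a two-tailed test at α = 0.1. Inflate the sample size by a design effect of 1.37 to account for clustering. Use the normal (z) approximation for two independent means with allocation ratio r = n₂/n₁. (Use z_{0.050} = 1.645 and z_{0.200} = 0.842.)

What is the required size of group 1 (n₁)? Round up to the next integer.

n₁ = 254

n₁ = (z_{α/2} + z_β)² · (σ₁² + σ₂²/r) / δ²
   = (1.645 + 0.842)² · (1.3² + 1.7²/0.5) / 0.5²
   = 6.1852 · (1.69 + 5.78) / 0.25
   = 6.1852 · 7.47 / 0.25
   = 184.81
Design effect: 1.37 × 184.81 = 253.19.
Round up → n₁ = 254; n₂ = r·n₁ = 0.5 × 254 = 127.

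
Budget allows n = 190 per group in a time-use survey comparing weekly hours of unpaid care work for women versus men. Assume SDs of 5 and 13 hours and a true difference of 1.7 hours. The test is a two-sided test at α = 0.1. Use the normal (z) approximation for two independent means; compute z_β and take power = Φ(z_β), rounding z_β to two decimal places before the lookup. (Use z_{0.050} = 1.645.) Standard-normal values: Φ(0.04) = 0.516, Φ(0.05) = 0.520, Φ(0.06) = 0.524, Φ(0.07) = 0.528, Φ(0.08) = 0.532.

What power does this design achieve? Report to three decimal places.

z_β = δ·√(n/(σ₁²+σ₂²)) − z_{α/2}
    = 1.7 · √(190/194) − 1.645
    = 1.7 · 0.98964 − 1.645
    = 1.6824 − 1.645 = 0.0374 → 0.04
Power = Φ(0.04) = 0.516.

Power ≈ 0.516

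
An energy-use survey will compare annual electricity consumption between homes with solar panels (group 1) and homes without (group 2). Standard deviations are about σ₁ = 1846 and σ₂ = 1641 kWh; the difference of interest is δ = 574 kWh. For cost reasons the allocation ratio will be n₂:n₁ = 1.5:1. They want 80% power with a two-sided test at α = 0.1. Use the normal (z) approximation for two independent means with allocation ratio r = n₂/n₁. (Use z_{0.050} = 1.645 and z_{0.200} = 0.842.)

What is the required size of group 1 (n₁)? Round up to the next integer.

n₁ = (z_{α/2} + z_β)² · (σ₁² + σ₂²/r) / δ²
   = (1.645 + 0.842)² · (1846² + 1641²/1.5) / 574²
   = 6.1852 · (3407716 + 1795254) / 329476
   = 6.1852 · 5202970 / 329476
   = 97.67
Round up → n₁ = 98; n₂ = r·n₁ = 1.5 × 98 = 147.

n₁ = 98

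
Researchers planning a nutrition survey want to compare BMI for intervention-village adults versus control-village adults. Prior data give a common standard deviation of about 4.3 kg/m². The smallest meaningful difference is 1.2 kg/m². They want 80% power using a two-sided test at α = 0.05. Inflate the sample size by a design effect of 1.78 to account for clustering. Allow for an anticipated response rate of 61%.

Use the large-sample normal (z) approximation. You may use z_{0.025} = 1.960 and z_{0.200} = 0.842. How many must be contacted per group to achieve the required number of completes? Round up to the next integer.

n = 589 per group

n = (z_{α/2} + z_β)² · (σ₁² + σ₂²) / δ²
  = (1.960 + 0.842)² · (2·4.3² = 36.98) / 1.2²
  = 7.8512 · 36.98 / 1.44
  = 201.62
Design effect: 1.78 × 201.62 = 358.89.
Adjust for 61% response: 358.89 / 0.61 = 588.34.
Round up → n = 589 per group.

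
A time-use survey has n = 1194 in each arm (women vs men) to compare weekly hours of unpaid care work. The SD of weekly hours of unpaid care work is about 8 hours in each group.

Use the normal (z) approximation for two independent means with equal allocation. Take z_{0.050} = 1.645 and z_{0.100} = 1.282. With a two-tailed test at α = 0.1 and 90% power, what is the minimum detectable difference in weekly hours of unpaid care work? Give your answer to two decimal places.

δ = (z_{α/2} + z_β) · √((σ₁²+σ₂²)/n)
  = (1.645 + 1.282) · √(128/1194)
  = 2.927 · √0.1072
  = 2.927 · 0.3274
  = 0.9584

Minimum detectable difference ≈ 0.96 hours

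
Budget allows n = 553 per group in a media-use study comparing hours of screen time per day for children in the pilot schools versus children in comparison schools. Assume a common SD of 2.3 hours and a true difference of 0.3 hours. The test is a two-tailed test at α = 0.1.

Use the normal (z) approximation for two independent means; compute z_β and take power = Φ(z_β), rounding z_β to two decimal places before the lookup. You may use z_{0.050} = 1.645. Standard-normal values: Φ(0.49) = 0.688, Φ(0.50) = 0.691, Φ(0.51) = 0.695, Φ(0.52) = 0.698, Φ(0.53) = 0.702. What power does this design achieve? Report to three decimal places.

Power ≈ 0.698

z_β = δ·√(n/(σ₁²+σ₂²)) − z_{α/2}
    = 0.3 · √(553/10.58) − 1.645
    = 0.3 · 7.22969 − 1.645
    = 2.1689 − 1.645 = 0.5239 → 0.52
Power = Φ(0.52) = 0.698.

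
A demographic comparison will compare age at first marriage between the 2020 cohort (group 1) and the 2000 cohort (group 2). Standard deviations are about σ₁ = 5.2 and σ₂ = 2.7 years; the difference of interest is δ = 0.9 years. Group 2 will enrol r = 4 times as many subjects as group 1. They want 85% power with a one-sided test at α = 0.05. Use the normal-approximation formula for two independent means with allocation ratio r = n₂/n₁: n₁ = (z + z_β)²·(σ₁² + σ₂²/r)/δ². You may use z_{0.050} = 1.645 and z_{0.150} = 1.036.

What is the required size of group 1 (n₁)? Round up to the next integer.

n₁ = (z_α + z_β)² · (σ₁² + σ₂²/r) / δ²
   = (1.645 + 1.036)² · (5.2² + 2.7²/4) / 0.9²
   = 7.1878 · (27.04 + 1.8225) / 0.81
   = 7.1878 · 28.8625 / 0.81
   = 256.12
Round up → n₁ = 257; n₂ = r·n₁ = 4 × 257 = 1028.

n₁ = 257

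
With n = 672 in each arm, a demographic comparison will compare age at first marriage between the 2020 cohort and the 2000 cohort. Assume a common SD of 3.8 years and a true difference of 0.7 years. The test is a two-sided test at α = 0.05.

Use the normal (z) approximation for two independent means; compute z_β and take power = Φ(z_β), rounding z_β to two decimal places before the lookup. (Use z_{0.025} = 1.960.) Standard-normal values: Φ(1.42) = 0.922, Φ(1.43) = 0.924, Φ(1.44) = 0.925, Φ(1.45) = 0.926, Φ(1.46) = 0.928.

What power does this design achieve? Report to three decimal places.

z_β = δ·√(n/(σ₁²+σ₂²)) − z_{α/2}
    = 0.7 · √(672/28.88) − 1.960
    = 0.7 · 4.82376 − 1.960
    = 3.3766 − 1.960 = 1.4166 → 1.42
Power = Φ(1.42) = 0.922.

Power ≈ 0.922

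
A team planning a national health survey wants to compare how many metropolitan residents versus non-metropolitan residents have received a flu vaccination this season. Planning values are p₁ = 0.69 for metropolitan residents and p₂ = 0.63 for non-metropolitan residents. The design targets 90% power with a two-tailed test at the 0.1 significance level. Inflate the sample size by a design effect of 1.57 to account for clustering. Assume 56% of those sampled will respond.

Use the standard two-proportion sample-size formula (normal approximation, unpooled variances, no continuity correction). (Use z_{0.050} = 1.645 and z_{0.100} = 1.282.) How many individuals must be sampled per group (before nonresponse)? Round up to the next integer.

n = 2983 per group

n = (z_{α/2} + z_β)² · [p₁(1−p₁) + p₂(1−p₂)] / (p₁ − p₂)²
  = (1.645 + 1.282)² · (0.69·0.31 + 0.63·0.37) / (0.06)²
  = (2.927)² · (0.2139 + 0.2331) / 0.0036
  = 8.5673 · 0.4470 / 0.0036
  = 1063.78
Design effect: 1.57 × 1063.78 = 1670.13.
Adjust for 56% response: 1670.13 / 0.56 = 2982.37.
Round up → n = 2983 per group.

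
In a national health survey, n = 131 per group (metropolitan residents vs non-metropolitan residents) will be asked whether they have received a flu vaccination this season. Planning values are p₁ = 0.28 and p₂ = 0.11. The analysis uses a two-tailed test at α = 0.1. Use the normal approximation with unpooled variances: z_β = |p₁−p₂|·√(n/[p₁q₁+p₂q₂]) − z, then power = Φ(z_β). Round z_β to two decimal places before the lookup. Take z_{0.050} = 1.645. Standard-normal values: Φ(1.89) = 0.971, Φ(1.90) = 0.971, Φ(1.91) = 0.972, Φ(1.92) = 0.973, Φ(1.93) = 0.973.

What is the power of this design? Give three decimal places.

Power ≈ 0.972

z_β = |p₁−p₂|·√(n/[p₁q₁+p₂q₂]) − z_{α/2}
    = 0.17 · √(131/0.2995) − 1.645
    = 0.17 · 20.9140 − 1.645
    = 3.5554 − 1.645 = 1.9104 → 1.91
Power = Φ(1.91) = 0.972.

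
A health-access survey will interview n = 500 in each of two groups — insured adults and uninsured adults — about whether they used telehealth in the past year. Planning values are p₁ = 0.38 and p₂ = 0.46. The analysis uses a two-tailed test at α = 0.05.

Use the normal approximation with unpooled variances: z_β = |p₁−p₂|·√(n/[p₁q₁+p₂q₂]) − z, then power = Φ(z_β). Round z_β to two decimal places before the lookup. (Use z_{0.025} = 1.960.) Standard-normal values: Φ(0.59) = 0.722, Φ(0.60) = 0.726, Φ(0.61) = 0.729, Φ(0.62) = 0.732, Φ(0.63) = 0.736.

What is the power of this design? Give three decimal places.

z_β = |p₁−p₂|·√(n/[p₁q₁+p₂q₂]) − z_{α/2}
    = 0.08 · √(500/0.4840) − 1.960
    = 0.08 · 32.1412 − 1.960
    = 2.5713 − 1.960 = 0.6113 → 0.61
Power = Φ(0.61) = 0.729.

Power ≈ 0.729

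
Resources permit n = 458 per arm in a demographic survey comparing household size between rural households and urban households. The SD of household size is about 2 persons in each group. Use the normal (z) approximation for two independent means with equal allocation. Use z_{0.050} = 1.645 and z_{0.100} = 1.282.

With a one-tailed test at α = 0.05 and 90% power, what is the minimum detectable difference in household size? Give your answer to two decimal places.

δ = (z_α + z_β) · √((σ₁²+σ₂²)/n)
  = (1.645 + 1.282) · √(8/458)
  = 2.927 · √0.01747
  = 2.927 · 0.1322
  = 0.3868

Minimum detectable difference ≈ 0.39 persons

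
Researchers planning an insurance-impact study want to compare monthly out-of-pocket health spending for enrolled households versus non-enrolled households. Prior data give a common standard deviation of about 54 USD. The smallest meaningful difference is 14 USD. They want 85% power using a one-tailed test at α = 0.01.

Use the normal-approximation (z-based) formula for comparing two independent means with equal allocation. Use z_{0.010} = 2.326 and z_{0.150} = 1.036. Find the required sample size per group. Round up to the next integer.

n = 337 per group

n = (z_α + z_β)² · (σ₁² + σ₂²) / δ²
  = (2.326 + 1.036)² · (2·54² = 5832) / 14²
  = 11.3030 · 5832 / 196
  = 336.32
Round up → n = 337 per group.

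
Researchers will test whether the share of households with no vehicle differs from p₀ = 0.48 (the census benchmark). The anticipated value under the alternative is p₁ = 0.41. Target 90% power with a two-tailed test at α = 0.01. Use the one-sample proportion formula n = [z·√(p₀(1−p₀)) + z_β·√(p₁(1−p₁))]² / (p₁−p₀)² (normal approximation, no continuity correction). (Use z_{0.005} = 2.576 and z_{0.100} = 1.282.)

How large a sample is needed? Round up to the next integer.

n = [z_{α/2}·√(p₀q₀) + z_β·√(p₁q₁)]² / (p₁ − p₀)²
  = [2.576·√(0.48·0.52) + 1.282·√(0.41·0.59)]² / (-0.07)²
  = [2.576·0.4996 + 1.282·0.4918]² / 0.0049
  = [1.9175]² / 0.0049
  = 750.37
Round up → n = 751.

n = 751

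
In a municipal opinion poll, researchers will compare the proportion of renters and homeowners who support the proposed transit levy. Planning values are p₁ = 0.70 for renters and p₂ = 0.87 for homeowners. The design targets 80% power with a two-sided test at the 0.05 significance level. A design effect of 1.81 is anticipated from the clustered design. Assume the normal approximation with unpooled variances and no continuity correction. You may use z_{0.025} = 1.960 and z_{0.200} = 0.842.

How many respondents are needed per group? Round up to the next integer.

n = (z_{α/2} + z_β)² · [p₁(1−p₁) + p₂(1−p₂)] / (p₁ − p₂)²
  = (1.960 + 0.842)² · (0.70·0.30 + 0.87·0.13) / (-0.17)²
  = (2.802)² · (0.2100 + 0.1131) / 0.0289
  = 7.8512 · 0.3231 / 0.0289
  = 87.78
Design effect: 1.81 × 87.78 = 158.87.
Round up → n = 159 per group.

n = 159 per group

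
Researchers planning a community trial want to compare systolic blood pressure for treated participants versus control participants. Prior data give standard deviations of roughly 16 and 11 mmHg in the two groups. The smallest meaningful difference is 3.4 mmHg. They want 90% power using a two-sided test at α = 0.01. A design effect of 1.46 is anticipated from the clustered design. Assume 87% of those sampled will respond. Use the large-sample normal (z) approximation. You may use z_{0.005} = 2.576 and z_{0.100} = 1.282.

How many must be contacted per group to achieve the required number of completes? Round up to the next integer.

n = (z_{α/2} + z_β)² · (σ₁² + σ₂²) / δ²
  = (2.576 + 1.282)² · (16² + 11² = 377) / 3.4²
  = 14.8842 · 377 / 11.56
  = 485.41
Design effect: 1.46 × 485.41 = 708.70.
Adjust for 87% response: 708.70 / 0.87 = 814.59.
Round up → n = 815 per group.

n = 815 per group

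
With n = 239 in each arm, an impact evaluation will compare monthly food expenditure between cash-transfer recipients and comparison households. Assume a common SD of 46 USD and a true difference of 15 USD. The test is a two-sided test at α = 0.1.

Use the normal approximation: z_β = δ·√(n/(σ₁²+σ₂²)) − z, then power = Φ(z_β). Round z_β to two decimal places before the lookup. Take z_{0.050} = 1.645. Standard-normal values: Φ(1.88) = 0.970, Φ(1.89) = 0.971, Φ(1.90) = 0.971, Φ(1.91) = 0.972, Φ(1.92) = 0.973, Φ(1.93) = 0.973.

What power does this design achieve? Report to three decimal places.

z_β = δ·√(n/(σ₁²+σ₂²)) − z_{α/2}
    = 15 · √(239/4232) − 1.645
    = 15 · 0.23764 − 1.645
    = 3.5647 − 1.645 = 1.9197 → 1.92
Power = Φ(1.92) = 0.973.

Power ≈ 0.973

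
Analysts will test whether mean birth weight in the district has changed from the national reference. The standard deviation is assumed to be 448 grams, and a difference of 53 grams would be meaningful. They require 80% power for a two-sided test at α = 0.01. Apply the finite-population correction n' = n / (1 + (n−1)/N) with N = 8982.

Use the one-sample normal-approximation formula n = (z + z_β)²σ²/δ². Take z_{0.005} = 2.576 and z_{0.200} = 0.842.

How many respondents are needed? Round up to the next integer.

n = 764

n = (z_{α/2} + z_β)² · σ² / δ²
  = (2.576 + 0.842)² · 448² / 53²
  = 11.6827 · 200704 / 2809
  = 834.73
Finite-population correction (N = 8982): 834.73 / (1 + (834.73 − 1)/8982) = 763.83.
Round up → n = 764.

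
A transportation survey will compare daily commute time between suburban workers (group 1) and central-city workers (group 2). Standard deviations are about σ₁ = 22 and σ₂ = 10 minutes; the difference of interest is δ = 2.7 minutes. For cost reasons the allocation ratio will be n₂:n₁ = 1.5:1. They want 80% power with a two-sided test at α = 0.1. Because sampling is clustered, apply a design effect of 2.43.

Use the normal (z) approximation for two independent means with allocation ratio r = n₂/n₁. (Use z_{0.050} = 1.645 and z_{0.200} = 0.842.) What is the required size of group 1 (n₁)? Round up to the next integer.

n₁ = 1136

n₁ = (z_{α/2} + z_β)² · (σ₁² + σ₂²/r) / δ²
   = (1.645 + 0.842)² · (22² + 10²/1.5) / 2.7²
   = 6.1852 · (484 + 66.6667) / 7.29
   = 6.1852 · 550.6667 / 7.29
   = 467.21
Design effect: 2.43 × 467.21 = 1135.32.
Round up → n₁ = 1136; n₂ = r·n₁ = 1.5 × 1136 = 1704.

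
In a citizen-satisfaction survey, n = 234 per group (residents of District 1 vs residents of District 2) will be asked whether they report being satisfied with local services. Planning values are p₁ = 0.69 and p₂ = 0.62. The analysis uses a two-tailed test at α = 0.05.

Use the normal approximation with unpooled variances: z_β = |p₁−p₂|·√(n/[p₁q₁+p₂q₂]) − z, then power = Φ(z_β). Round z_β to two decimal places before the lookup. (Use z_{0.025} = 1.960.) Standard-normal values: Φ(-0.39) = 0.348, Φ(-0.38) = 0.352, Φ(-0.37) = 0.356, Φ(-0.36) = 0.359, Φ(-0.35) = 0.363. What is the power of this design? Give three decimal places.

Power ≈ 0.359

z_β = |p₁−p₂|·√(n/[p₁q₁+p₂q₂]) − z_{α/2}
    = 0.07 · √(234/0.4495) − 1.960
    = 0.07 · 22.8162 − 1.960
    = 1.5971 − 1.960 = -0.3629 → -0.36
Power = Φ(-0.36) = 0.359.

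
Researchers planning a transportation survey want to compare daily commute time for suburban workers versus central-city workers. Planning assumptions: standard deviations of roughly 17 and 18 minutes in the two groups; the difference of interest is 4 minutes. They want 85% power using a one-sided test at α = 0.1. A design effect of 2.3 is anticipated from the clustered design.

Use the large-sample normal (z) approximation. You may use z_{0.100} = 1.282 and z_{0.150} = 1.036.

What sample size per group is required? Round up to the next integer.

n = (z_α + z_β)² · (σ₁² + σ₂²) / δ²
  = (1.282 + 1.036)² · (17² + 18² = 613) / 4²
  = 5.3731 · 613 / 16
  = 205.86
Design effect: 2.3 × 205.86 = 473.47.
Round up → n = 474 per group.

n = 474 per group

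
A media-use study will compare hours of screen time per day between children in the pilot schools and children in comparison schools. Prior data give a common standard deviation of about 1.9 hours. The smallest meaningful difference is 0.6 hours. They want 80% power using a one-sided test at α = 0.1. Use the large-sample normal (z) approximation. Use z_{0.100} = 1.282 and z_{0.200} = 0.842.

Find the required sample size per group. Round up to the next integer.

n = (z_α + z_β)² · (σ₁² + σ₂²) / δ²
  = (1.282 + 0.842)² · (2·1.9² = 7.22) / 0.6²
  = 4.5114 · 7.22 / 0.36
  = 90.48
Round up → n = 91 per group.

n = 91 per group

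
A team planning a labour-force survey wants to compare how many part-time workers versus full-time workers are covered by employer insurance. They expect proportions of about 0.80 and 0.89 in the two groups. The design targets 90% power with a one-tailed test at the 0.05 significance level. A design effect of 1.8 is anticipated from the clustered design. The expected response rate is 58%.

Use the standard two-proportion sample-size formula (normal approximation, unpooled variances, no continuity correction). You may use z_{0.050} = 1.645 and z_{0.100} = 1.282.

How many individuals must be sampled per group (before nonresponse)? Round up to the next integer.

n = (z_α + z_β)² · [p₁(1−p₁) + p₂(1−p₂)] / (p₁ − p₂)²
  = (1.645 + 1.282)² · (0.80·0.20 + 0.89·0.11) / (-0.09)²
  = (2.927)² · (0.1600 + 0.0979) / 0.0081
  = 8.5673 · 0.2579 / 0.0081
  = 272.78
Design effect: 1.8 × 272.78 = 491.00.
Adjust for 58% response: 491.00 / 0.58 = 846.56.
Round up → n = 847 per group.

n = 847 per group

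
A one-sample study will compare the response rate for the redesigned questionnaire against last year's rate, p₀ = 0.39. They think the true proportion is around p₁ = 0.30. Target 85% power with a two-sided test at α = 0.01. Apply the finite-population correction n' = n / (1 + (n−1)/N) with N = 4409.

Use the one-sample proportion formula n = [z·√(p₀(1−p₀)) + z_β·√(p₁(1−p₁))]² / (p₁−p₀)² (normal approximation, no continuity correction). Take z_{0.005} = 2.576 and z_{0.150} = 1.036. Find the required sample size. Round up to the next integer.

n = 342

n = [z_{α/2}·√(p₀q₀) + z_β·√(p₁q₁)]² / (p₁ − p₀)²
  = [2.576·√(0.39·0.61) + 1.036·√(0.30·0.70)]² / (-0.09)²
  = [2.576·0.4877 + 1.036·0.4583]² / 0.0081
  = [1.7312]² / 0.0081
  = 370.01
Finite-population correction (N = 4409): 370.01 / (1 + (370.01 − 1)/4409) = 341.43.
Round up → n = 342.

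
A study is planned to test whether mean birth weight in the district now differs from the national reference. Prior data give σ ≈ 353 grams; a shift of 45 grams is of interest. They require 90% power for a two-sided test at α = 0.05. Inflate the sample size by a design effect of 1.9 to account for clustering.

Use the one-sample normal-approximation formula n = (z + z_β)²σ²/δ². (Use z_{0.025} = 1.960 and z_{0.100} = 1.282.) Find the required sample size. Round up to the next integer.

n = (z_{α/2} + z_β)² · σ² / δ²
  = (1.960 + 1.282)² · 353² / 45²
  = 10.5106 · 124609 / 2025
  = 646.77
Design effect: 1.9 × 646.77 = 1228.86.
Round up → n = 1229.

n = 1229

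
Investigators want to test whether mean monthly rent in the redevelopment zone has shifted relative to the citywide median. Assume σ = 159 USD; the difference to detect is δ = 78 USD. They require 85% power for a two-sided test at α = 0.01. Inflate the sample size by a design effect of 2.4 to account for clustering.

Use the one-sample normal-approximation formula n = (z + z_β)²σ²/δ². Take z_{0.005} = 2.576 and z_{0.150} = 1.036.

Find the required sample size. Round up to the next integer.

n = (z_{α/2} + z_β)² · σ² / δ²
  = (2.576 + 1.036)² · 159² / 78²
  = 13.0465 · 25281 / 6084
  = 54.21
Design effect: 2.4 × 54.21 = 130.11.
Round up → n = 131.

n = 131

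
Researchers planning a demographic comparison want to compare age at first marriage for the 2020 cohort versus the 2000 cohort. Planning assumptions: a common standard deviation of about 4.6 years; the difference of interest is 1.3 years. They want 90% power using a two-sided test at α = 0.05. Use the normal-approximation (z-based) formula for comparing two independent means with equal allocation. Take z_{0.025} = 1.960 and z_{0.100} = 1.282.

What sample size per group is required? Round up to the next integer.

n = 264 per group

n = (z_{α/2} + z_β)² · (σ₁² + σ₂²) / δ²
  = (1.960 + 1.282)² · (2·4.6² = 42.32) / 1.3²
  = 10.5106 · 42.32 / 1.69
  = 263.20
Round up → n = 264 per group.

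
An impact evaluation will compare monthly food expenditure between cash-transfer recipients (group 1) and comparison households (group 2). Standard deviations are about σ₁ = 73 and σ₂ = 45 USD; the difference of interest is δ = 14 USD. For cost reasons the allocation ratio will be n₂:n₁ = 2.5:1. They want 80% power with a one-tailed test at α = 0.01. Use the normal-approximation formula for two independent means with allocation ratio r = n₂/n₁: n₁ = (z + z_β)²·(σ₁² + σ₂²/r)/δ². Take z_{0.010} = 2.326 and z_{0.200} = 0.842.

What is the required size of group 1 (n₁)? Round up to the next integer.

n₁ = (z_α + z_β)² · (σ₁² + σ₂²/r) / δ²
   = (2.326 + 0.842)² · (73² + 45²/2.5) / 14²
   = 10.0362 · (5329 + 810) / 196
   = 10.0362 · 6139 / 196
   = 314.35
Round up → n₁ = 315; n₂ = r·n₁ = 2.5 × 315 = 788.

n₁ = 315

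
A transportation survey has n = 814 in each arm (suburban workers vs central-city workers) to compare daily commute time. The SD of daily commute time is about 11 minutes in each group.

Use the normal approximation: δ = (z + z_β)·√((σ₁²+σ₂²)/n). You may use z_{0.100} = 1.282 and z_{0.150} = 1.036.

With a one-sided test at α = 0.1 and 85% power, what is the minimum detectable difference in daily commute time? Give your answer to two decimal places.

δ = (z_α + z_β) · √((σ₁²+σ₂²)/n)
  = (1.282 + 1.036) · √(242/814)
  = 2.318 · √0.2973
  = 2.318 · 0.5452
  = 1.2639

Minimum detectable difference ≈ 1.26 minutes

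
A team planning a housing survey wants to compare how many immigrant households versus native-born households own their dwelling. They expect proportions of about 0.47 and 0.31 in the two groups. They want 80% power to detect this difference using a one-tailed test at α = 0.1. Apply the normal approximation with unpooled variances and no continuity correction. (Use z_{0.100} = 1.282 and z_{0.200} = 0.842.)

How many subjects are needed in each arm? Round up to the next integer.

n = 82 per group

n = (z_α + z_β)² · [p₁(1−p₁) + p₂(1−p₂)] / (p₁ − p₂)²
  = (1.282 + 0.842)² · (0.47·0.53 + 0.31·0.69) / (0.16)²
  = (2.124)² · (0.2491 + 0.2139) / 0.0256
  = 4.5114 · 0.4630 / 0.0256
  = 81.59
Round up → n = 82 per group.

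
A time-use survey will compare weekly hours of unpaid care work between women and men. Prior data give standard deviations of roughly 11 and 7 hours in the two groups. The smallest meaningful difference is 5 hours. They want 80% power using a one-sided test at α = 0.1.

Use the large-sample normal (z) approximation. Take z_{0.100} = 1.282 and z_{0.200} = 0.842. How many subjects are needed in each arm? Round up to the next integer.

n = 31 per group

n = (z_α + z_β)² · (σ₁² + σ₂²) / δ²
  = (1.282 + 0.842)² · (11² + 7² = 170) / 5²
  = 4.5114 · 170 / 25
  = 30.68
Round up → n = 31 per group.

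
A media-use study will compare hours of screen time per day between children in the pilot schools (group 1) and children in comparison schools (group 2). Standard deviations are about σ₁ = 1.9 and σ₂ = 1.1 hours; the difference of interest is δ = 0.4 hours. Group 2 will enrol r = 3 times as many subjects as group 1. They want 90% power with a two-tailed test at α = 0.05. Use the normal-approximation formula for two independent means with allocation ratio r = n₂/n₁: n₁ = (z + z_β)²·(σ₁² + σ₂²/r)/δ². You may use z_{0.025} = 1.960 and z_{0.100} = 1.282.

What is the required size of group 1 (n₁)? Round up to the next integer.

n₁ = 264

n₁ = (z_{α/2} + z_β)² · (σ₁² + σ₂²/r) / δ²
   = (1.960 + 1.282)² · (1.9² + 1.1²/3) / 0.4²
   = 10.5106 · (3.61 + 0.40333) / 0.16
   = 10.5106 · 4.0133 / 0.16
   = 263.64
Round up → n₁ = 264; n₂ = r·n₁ = 3 × 264 = 792.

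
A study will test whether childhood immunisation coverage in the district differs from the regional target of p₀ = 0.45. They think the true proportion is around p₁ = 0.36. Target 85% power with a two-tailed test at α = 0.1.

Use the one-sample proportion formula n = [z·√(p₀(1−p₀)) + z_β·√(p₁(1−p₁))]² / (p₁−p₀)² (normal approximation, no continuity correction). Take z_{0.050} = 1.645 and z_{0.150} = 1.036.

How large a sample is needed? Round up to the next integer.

n = [z_{α/2}·√(p₀q₀) + z_β·√(p₁q₁)]² / (p₁ − p₀)²
  = [1.645·√(0.45·0.55) + 1.036·√(0.36·0.64)]² / (-0.09)²
  = [1.645·0.4975 + 1.036·0.4800]² / 0.0081
  = [1.3157]² / 0.0081
  = 213.70
Round up → n = 214.

n = 214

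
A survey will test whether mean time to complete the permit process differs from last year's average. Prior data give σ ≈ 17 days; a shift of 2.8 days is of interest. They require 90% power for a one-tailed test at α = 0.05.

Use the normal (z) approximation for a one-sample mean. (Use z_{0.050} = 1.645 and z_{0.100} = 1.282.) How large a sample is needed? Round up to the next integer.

n = 316

n = (z_α + z_β)² · σ² / δ²
  = (1.645 + 1.282)² · 17² / 2.8²
  = 8.5673 · 289 / 7.84
  = 315.81
Round up → n = 316.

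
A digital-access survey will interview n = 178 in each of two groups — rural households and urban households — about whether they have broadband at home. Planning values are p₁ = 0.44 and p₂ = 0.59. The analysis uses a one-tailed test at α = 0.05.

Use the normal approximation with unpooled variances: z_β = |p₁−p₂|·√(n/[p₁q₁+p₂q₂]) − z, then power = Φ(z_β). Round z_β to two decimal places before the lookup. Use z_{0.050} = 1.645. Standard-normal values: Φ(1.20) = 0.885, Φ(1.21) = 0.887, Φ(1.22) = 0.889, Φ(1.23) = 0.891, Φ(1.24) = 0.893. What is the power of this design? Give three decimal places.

z_β = |p₁−p₂|·√(n/[p₁q₁+p₂q₂]) − z_α
    = 0.15 · √(178/0.4883) − 1.645
    = 0.15 · 19.0927 − 1.645
    = 2.8639 − 1.645 = 1.2189 → 1.22
Power = Φ(1.22) = 0.889.

Power ≈ 0.889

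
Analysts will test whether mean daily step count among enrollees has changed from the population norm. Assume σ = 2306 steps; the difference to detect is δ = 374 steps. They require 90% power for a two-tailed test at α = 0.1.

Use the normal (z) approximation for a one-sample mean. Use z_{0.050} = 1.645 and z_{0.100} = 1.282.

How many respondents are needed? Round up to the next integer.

n = (z_{α/2} + z_β)² · σ² / δ²
  = (1.645 + 1.282)² · 2306² / 374²
  = 8.5673 · 5317636 / 139876
  = 325.70
Round up → n = 326.

n = 326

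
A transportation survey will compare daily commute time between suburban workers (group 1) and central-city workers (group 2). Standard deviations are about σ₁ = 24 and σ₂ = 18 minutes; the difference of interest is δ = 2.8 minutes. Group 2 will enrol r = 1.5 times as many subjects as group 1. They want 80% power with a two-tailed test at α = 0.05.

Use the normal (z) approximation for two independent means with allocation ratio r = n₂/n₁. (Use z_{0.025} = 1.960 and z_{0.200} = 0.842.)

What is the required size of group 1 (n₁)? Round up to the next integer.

n₁ = (z_{α/2} + z_β)² · (σ₁² + σ₂²/r) / δ²
   = (1.960 + 0.842)² · (24² + 18²/1.5) / 2.8²
   = 7.8512 · (576 + 216) / 7.84
   = 7.8512 · 792 / 7.84
   = 793.13
Round up → n₁ = 794; n₂ = r·n₁ = 1.5 × 794 = 1191.

n₁ = 794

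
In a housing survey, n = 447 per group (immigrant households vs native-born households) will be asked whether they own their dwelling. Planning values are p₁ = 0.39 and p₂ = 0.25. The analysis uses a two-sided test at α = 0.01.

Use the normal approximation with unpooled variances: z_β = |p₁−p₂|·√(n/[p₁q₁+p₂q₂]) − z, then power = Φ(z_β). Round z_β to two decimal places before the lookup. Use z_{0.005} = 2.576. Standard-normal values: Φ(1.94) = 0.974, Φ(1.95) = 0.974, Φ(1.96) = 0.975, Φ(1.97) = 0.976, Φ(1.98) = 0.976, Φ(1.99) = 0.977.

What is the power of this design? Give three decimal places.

Power ≈ 0.975

z_β = |p₁−p₂|·√(n/[p₁q₁+p₂q₂]) − z_{α/2}
    = 0.14 · √(447/0.4254) − 2.576
    = 0.14 · 32.4157 − 2.576
    = 4.5382 − 2.576 = 1.9622 → 1.96
Power = Φ(1.96) = 0.975.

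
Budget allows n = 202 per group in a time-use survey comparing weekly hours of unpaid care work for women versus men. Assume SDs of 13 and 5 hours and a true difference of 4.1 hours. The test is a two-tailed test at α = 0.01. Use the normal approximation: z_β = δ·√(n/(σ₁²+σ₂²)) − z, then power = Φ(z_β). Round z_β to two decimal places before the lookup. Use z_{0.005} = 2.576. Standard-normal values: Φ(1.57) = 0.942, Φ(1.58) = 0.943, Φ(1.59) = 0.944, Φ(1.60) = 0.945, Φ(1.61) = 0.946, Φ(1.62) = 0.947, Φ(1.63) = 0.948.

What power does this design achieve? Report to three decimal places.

z_β = δ·√(n/(σ₁²+σ₂²)) − z_{α/2}
    = 4.1 · √(202/194) − 2.576
    = 4.1 · 1.02041 − 2.576
    = 4.1837 − 2.576 = 1.6077 → 1.61
Power = Φ(1.61) = 0.946.

Power ≈ 0.946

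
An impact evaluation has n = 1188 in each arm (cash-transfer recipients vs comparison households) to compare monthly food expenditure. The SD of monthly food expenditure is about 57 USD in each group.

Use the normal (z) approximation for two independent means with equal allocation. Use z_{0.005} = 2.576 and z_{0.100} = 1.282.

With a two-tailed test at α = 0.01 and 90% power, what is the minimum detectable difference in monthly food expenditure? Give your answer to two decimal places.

δ = (z_{α/2} + z_β) · √((σ₁²+σ₂²)/n)
  = (2.576 + 1.282) · √(6498/1188)
  = 3.858 · √5.4697
  = 3.858 · 2.3387
  = 9.0229

Minimum detectable difference ≈ 9.02 USD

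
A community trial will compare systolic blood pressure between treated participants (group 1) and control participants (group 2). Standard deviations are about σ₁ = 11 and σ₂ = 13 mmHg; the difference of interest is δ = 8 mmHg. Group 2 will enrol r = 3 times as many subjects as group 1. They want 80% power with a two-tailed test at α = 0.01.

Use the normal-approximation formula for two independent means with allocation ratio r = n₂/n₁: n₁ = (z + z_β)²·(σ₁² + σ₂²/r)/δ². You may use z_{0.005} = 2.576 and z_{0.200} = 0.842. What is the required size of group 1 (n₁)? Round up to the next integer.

n₁ = 33

n₁ = (z_{α/2} + z_β)² · (σ₁² + σ₂²/r) / δ²
   = (2.576 + 0.842)² · (11² + 13²/3) / 8²
   = 11.6827 · (121 + 56.3333) / 64
   = 11.6827 · 177.3333 / 64
   = 32.37
Round up → n₁ = 33; n₂ = r·n₁ = 3 × 33 = 99.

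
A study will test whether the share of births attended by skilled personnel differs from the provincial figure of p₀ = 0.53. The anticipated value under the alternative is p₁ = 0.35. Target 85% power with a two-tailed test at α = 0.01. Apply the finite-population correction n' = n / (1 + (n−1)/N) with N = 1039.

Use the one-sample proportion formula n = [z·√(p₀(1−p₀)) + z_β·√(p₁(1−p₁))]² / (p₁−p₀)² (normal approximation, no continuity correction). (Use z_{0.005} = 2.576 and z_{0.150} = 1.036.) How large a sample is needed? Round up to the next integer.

n = [z_{α/2}·√(p₀q₀) + z_β·√(p₁q₁)]² / (p₁ − p₀)²
  = [2.576·√(0.53·0.47) + 1.036·√(0.35·0.65)]² / (-0.18)²
  = [2.576·0.4991 + 1.036·0.4770]² / 0.0324
  = [1.7798]² / 0.0324
  = 97.77
Finite-population correction (N = 1039): 97.77 / (1 + (97.77 − 1)/1039) = 89.44.
Round up → n = 90.

n = 90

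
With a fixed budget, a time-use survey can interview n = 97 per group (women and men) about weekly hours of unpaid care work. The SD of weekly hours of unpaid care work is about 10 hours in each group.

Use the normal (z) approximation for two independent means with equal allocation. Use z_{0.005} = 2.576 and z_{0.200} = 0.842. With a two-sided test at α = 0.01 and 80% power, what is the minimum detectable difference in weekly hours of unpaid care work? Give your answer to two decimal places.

Minimum detectable difference ≈ 4.91 hours

δ = (z_{α/2} + z_β) · √((σ₁²+σ₂²)/n)
  = (2.576 + 0.842) · √(200/97)
  = 3.418 · √2.0619
  = 3.418 · 1.4359
  = 4.9080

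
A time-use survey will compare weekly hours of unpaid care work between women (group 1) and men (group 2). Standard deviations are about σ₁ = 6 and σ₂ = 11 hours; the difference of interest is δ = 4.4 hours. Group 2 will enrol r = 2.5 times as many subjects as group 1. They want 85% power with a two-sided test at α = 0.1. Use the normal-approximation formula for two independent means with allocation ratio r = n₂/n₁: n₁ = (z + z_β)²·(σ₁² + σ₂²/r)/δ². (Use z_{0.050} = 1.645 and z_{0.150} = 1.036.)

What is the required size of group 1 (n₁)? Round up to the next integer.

n₁ = (z_{α/2} + z_β)² · (σ₁² + σ₂²/r) / δ²
   = (1.645 + 1.036)² · (6² + 11²/2.5) / 4.4²
   = 7.1878 · (36 + 48.4) / 19.36
   = 7.1878 · 84.4 / 19.36
   = 31.34
Round up → n₁ = 32; n₂ = r·n₁ = 2.5 × 32 = 80.

n₁ = 32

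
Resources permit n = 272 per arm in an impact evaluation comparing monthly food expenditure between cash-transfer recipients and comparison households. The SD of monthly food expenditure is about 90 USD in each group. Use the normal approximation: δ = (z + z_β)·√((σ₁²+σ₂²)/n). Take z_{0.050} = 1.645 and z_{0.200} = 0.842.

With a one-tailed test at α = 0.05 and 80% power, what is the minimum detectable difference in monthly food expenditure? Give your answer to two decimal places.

Minimum detectable difference ≈ 19.19 USD

δ = (z_α + z_β) · √((σ₁²+σ₂²)/n)
  = (1.645 + 0.842) · √(16200/272)
  = 2.487 · √59.5588
  = 2.487 · 7.7174
  = 19.1933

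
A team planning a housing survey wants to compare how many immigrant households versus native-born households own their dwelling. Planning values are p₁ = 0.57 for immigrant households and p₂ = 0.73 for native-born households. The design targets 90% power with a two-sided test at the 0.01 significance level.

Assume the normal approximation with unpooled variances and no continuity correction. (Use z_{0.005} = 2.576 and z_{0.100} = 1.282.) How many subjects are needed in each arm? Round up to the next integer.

n = 258 per group

n = (z_{α/2} + z_β)² · [p₁(1−p₁) + p₂(1−p₂)] / (p₁ − p₂)²
  = (2.576 + 1.282)² · (0.57·0.43 + 0.73·0.27) / (-0.16)²
  = (3.858)² · (0.2451 + 0.1971) / 0.0256
  = 14.8842 · 0.4422 / 0.0256
  = 257.10
Round up → n = 258 per group.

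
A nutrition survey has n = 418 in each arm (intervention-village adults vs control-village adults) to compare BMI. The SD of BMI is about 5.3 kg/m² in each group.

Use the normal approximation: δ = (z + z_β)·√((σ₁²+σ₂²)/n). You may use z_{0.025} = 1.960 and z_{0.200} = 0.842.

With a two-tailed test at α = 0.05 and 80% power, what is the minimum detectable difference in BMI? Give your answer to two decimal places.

Minimum detectable difference ≈ 1.03 kg/m²

δ = (z_{α/2} + z_β) · √((σ₁²+σ₂²)/n)
  = (1.960 + 0.842) · √(56.18/418)
  = 2.802 · √0.1344
  = 2.802 · 0.3666
  = 1.0272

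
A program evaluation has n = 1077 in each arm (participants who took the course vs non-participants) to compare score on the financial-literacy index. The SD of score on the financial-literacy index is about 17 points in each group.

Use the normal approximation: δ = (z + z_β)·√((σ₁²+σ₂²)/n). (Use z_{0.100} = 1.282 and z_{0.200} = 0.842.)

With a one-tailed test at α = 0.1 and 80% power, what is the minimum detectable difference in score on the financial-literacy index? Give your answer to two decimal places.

Minimum detectable difference ≈ 1.56 points

δ = (z_α + z_β) · √((σ₁²+σ₂²)/n)
  = (1.282 + 0.842) · √(578/1077)
  = 2.124 · √0.53668
  = 2.124 · 0.7326
  = 1.5560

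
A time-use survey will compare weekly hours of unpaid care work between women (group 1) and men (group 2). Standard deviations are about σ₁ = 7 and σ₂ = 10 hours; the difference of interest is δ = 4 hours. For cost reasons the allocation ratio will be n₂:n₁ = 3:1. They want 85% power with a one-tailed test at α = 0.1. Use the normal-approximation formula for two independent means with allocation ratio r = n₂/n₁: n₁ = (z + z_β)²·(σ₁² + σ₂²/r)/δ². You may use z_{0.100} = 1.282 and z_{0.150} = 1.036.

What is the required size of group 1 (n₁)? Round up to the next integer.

n₁ = 28

n₁ = (z_α + z_β)² · (σ₁² + σ₂²/r) / δ²
   = (1.282 + 1.036)² · (7² + 10²/3) / 4²
   = 5.3731 · (49 + 33.3333) / 16
   = 5.3731 · 82.3333 / 16
   = 27.65
Round up → n₁ = 28; n₂ = r·n₁ = 3 × 28 = 84.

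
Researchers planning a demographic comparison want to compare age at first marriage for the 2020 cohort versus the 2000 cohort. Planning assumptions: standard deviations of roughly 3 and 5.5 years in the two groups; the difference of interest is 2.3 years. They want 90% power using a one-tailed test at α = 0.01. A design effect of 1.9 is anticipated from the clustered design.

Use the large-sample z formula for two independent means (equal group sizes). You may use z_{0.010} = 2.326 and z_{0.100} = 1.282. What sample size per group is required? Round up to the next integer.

n = (z_α + z_β)² · (σ₁² + σ₂²) / δ²
  = (2.326 + 1.282)² · (3² + 5.5² = 39.25) / 2.3²
  = 13.0177 · 39.25 / 5.29
  = 96.59
Design effect: 1.9 × 96.59 = 183.51.
Round up → n = 184 per group.

n = 184 per group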